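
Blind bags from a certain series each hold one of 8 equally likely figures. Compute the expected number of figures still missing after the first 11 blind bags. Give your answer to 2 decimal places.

1.84

For each figure, P(unseen after 11) = (7/8)^11 = 0.230.
By linearity of expectation, E[unseen] = 8·(7/8)^11 = 1.842.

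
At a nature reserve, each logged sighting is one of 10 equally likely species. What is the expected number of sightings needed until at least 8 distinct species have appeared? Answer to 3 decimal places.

Going from k to k+1 distinct takes a geometric number of sightings with mean 10/(10-k).
Sum over k = 0,...,7: E = 10/10 + 10/9 + 10/8 + ... + 10/4 + 10/3 = 14.2897.

14.290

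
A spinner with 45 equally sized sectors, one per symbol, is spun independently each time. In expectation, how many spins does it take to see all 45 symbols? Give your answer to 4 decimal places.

The wait to go from k to k+1 distinct symbols is geometric with mean 45/(45-k).
E[T] = 45/45 + 45/44 + 45/43 + ... + 45/2 + 45/1 = 45·H_{45}.
H_{45} = 4.39495, so E[T] = 197.77267.

197.7727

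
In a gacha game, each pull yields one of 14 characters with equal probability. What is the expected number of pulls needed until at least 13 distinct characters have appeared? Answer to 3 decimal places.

Going from k to k+1 distinct takes a geometric number of pulls with mean 14/(14-k).
Sum over k = 0,...,12: E = 14/14 + 14/13 + 14/12 + ... + 14/3 + 14/2 = 31.5219.

31.522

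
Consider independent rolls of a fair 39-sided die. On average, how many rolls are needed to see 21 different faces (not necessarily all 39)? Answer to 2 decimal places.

29.58

Going from k to k+1 distinct takes a geometric number of rolls with mean 39/(39-k).
Sum over k = 0,...,20: E = 39/39 + 39/38 + 39/37 + ... + 39/20 + 39/19 = 29.579.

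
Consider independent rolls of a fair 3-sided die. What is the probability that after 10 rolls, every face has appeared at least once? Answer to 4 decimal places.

0.9480

By inclusion–exclusion over which faces are missing,
P(all seen) = Σ_{j=0}^{3} (-1)^j C(3,j)((3-j)/3)^10
= 1.00000 - 0.05202 + 0.00005 - 0.00000
= 0.94803.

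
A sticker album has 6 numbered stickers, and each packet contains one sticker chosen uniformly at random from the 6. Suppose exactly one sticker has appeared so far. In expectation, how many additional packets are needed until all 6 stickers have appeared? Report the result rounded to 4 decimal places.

With k distinct stickers already seen, the next new one takes an expected 6/(6-k) packets.
Sum over k = 1,...,5: E = 6/5 + 6/4 + 6/3 + 6/2 + 6/1 = 13.70000.

13.7000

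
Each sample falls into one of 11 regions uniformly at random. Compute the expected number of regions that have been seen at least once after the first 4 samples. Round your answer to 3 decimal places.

3.487

For each region, P(seen in 4 samples) = 1 - (10/11)^4 = 0.3170.
By linearity of expectation, E[distinct seen] = 11·(1 - (10/11)^4) = 3.4869.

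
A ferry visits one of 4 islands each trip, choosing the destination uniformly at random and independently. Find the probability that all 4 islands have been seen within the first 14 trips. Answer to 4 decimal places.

Let A_i be the event that island i is missing after 14 trips. By inclusion–exclusion on the A_i,
P(all seen) = Σ_{j=0}^{4} (-1)^j C(4,j)((4-j)/4)^14
= 1.00000 - 0.07127 + 0.00037 - 0.00000 + 0.00000
= 0.92909.

0.9291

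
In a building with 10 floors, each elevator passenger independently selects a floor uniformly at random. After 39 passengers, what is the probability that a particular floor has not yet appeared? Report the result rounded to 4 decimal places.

0.0164

On each passenger the fixed floor fails to appear with probability 9/10.
P(still missing after 39) = (9/10)^39 = 0.01642.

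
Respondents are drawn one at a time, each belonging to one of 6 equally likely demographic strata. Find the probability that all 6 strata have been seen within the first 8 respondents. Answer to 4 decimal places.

Let A_i be the event that stratum i is missing after 8 respondents. By inclusion–exclusion on the A_i,
P(all seen) = Σ_{j=0}^{6} (-1)^j C(6,j)((6-j)/6)^8
= 1.00000 - 1.39541 + 0.58528 - 0.07813 + 0.00229 - 0.00000 + 0.00000
= 0.11403.

0.1140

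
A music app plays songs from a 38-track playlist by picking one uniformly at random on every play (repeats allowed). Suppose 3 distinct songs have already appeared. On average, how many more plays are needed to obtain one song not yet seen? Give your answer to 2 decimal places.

Each play yields a new song with probability (38-3)/38 = 35/38, so the wait is geometric with mean 38/35.
E = 38/35 = 1.086.

1.09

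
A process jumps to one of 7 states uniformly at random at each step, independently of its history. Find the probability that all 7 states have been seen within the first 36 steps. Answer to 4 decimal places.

Let A_i be the event that state i is missing after 36 steps. By inclusion–exclusion on the A_i,
P(all seen) = Σ_{j=0}^{7} (-1)^j C(7,j)((7-j)/7)^36
= 1.00000 - 0.02723 + 0.00012 - 0.00000 + 0.00000 - 0.00000 + 0.00000 - 0.00000
= 0.97289.

0.9729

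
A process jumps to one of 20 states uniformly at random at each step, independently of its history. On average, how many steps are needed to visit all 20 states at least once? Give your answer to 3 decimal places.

71.955

The wait to go from k to k+1 distinct states is geometric with mean 20/(20-k).
E[T] = 20/20 + 20/19 + 20/18 + ... + 20/2 + 20/1 = 20·H_{20}.
H_{20} = 3.5977, so E[T] = 71.9548.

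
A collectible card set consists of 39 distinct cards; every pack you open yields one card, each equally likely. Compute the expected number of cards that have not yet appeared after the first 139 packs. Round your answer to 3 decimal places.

1.054

For each card, P(unseen after 139) = (38/39)^139 = 0.0270.
By linearity of expectation, E[unseen] = 39·(38/39)^139 = 1.0544.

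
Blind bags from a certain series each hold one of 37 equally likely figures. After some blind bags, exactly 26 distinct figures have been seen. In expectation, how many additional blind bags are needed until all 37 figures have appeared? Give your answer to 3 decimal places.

With k distinct figures already seen, the next new one takes an expected 37/(37-k) blind bags.
Sum over k = 26,...,36: E = 37/11 + 37/10 + 37/9 + ... + 37/2 + 37/1 = 111.7355.

111.735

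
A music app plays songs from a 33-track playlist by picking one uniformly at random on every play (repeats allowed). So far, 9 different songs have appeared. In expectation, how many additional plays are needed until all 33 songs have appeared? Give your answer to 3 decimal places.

From k distinct to k+1 distinct takes on average 33/(33-k) plays.
Sum over k = 9,...,32: E = 33/24 + 33/23 + 33/22 + ... + 33/2 + 33/1 = 124.6066.

124.607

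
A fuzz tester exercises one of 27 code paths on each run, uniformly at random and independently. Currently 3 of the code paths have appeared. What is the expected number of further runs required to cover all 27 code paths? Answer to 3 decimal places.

101.951

The wait to go from k to k+1 distinct code paths is geometric with mean 27/(27-k).
Sum over k = 3,...,26: E = 27/24 + 27/23 + 27/22 + ... + 27/2 + 27/1 = 101.9509.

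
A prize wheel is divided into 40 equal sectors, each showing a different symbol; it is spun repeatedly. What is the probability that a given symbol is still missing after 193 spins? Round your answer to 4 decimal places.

Each spin misses the fixed symbol with probability (40-1)/40 = 39/40, independently.
P(still missing after 193) = (39/40)^193 = 0.00755.

0.0075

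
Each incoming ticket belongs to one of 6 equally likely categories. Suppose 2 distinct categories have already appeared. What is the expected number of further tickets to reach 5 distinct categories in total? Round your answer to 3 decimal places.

6.500

From k distinct to k+1 distinct takes on average 6/(6-k) tickets.
Sum over k = 2,...,4: E = 6/4 + 6/3 + 6/2 = 6.5000.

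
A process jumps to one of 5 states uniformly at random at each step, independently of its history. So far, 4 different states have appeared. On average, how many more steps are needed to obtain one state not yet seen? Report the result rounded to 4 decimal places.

Each step yields a new state with probability (5-4)/5 = 1/5, so the wait is geometric with mean 5/1.
E = 5/1 = 5.00000.

5.0000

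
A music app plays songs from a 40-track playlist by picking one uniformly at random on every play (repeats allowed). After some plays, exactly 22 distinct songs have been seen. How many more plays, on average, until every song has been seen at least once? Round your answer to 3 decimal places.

139.804

The wait to go from k to k+1 distinct songs is geometric with mean 40/(40-k).
Sum over k = 22,...,39: E = 40/18 + 40/17 + 40/16 + ... + 40/2 + 40/1 = 139.8043.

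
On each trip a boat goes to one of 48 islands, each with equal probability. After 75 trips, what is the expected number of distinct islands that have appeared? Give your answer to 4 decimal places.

38.1034

For each island, P(seen in 75 trips) = 1 - (47/48)^75 = 0.79382.
By linearity of expectation, E[distinct seen] = 48·(1 - (47/48)^75) = 38.10336.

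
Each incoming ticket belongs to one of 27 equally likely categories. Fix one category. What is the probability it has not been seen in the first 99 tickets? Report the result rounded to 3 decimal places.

Each ticket misses the fixed category with probability (27-1)/27 = 26/27, independently.
P(still missing after 99) = (26/27)^99 = 0.0238.

0.024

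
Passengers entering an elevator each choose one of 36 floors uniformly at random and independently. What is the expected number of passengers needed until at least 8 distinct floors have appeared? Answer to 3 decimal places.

8.906

Going from k to k+1 distinct takes a geometric number of passengers with mean 36/(36-k).
Sum over k = 0,...,7: E = 36/36 + 36/35 + 36/34 + ... + 36/30 + 36/29 = 8.9060.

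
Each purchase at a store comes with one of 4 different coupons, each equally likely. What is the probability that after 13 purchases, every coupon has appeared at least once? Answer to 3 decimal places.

By inclusion–exclusion over which coupons are missing,
P(all seen) = Σ_{j=0}^{4} (-1)^j C(4,j)((4-j)/4)^13
= 1.0000 - 0.0950 + 0.0007 - 0.0000 + 0.0000
= 0.9057.

0.906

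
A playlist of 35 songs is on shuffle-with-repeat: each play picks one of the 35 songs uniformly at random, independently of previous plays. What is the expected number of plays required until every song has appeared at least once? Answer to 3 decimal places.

145.137

The wait to go from k to k+1 distinct songs is geometric with mean 35/(35-k).
E[T] = 35/35 + 35/34 + 35/33 + ... + 35/2 + 35/1 = 35·H_{35}.
H_{35} = 4.1468, so E[T] = 145.1373.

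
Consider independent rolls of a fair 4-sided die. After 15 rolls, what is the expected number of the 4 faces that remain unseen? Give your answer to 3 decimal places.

0.053

For each face, P(unseen after 15) = (3/4)^15 = 0.0134.
By linearity of expectation, E[unseen] = 4·(3/4)^15 = 0.0535.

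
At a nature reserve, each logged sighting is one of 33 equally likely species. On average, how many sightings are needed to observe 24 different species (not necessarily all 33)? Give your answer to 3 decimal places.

With k distinct species already seen, the next new one arrives after an expected 33/(33-k) sightings.
Sum over k = 0,...,23: E = 33/33 + 33/32 + 33/31 + ... + 33/11 + 33/10 = 41.5744.

41.574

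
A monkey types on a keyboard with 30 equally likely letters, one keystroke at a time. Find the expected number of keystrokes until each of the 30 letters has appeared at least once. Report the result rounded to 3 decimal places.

The wait to go from k to k+1 distinct letters is geometric with mean 30/(30-k).
E[T] = 30/30 + 30/29 + 30/28 + ... + 30/2 + 30/1 = 30·H_{30}.
H_{30} = 3.9950, so E[T] = 119.8496.

119.850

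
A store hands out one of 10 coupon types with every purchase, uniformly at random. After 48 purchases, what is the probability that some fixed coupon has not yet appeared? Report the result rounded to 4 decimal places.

On each purchase the fixed coupon fails to appear with probability 9/10.
P(still missing after 48) = (9/10)^48 = 0.00636.

0.0064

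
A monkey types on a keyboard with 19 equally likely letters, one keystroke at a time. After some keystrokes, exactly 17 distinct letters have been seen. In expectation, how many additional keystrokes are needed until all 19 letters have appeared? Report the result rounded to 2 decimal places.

From k distinct to k+1 distinct takes on average 19/(19-k) keystrokes.
Sum over k = 17,...,18: E = 19/2 + 19/1 = 28.500.

28.50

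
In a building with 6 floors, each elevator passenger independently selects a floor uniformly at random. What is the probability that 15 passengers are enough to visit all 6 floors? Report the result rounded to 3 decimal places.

Let A_i be the event that floor i is missing after 15 passengers. By inclusion–exclusion on the A_i,
P(all seen) = Σ_{j=0}^{6} (-1)^j C(6,j)((6-j)/6)^15
= 1.0000 - 0.3894 + 0.0343 - 0.0006 + 0.0000 - 0.0000 + 0.0000
= 0.6442.

0.644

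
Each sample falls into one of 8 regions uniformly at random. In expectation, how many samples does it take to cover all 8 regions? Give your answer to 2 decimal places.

21.74

After k distinct regions have appeared, the next sample gives a new one with probability (8-k)/8, so the expected wait for the (k+1)-th is 8/(8-k).
E[T] = 8/8 + 8/7 + 8/6 + ... + 8/2 + 8/1 = 8·H_{8}.
H_{8} = 2.718, so E[T] = 21.743.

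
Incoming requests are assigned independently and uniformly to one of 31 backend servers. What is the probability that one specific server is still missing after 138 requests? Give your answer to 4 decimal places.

Each request misses the fixed server with probability (31-1)/31 = 30/31, independently.
P(still missing after 138) = (30/31)^138 = 0.01083.

0.0108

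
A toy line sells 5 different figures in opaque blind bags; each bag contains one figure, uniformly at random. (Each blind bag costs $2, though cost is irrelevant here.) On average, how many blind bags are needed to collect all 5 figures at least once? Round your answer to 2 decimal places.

Split into phases: going from k distinct to k+1 distinct takes on average 5/(5-k) blind bags.
E[T] = 5/5 + 5/4 + 5/3 + 5/2 + 5/1 = 5·H_{5}.
H_{5} = 2.283, so E[T] = 11.417.

11.42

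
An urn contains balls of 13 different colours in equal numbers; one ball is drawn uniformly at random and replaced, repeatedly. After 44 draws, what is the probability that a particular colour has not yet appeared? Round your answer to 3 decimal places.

0.030

Each draw misses the fixed colour with probability (13-1)/13 = 12/13, independently.
P(still missing after 44) = (12/13)^44 = 0.0295.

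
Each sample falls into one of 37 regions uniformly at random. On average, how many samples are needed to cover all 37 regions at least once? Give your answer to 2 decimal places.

155.46

Split into phases: going from k distinct to k+1 distinct takes on average 37/(37-k) samples.
E[T] = 37/37 + 37/36 + 37/35 + ... + 37/2 + 37/1 = 37·H_{37}.
H_{37} = 4.202, so E[T] = 155.459.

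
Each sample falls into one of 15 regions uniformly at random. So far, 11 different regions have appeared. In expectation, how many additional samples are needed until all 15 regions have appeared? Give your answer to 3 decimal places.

31.250

With k distinct regions already seen, the next new one takes an expected 15/(15-k) samples.
Sum over k = 11,...,14: E = 15/4 + 15/3 + 15/2 + 15/1 = 31.2500.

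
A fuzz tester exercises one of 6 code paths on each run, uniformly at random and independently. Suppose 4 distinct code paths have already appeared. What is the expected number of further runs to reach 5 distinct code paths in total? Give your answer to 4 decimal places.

The wait to go from k to k+1 distinct code paths is geometric with mean 6/(6-k).
Only the k = 4 term is needed: E = 6/2 = 3.00000.

3.0000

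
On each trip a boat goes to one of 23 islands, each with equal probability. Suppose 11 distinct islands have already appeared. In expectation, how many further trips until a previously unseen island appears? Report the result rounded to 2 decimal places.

1.92

Each trip yields a new island with probability (23-11)/23 = 12/23, so the wait is geometric with mean 23/12.
E = 23/12 = 1.917.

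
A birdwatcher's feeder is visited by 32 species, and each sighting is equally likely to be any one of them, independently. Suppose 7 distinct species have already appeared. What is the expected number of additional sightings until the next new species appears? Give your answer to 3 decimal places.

1.280

Each sighting yields a new species with probability (32-7)/32 = 25/32, so the wait is geometric with mean 32/25.
E = 32/25 = 1.2800.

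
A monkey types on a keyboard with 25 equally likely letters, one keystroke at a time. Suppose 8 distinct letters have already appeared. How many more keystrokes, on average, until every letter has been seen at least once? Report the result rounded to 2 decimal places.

85.99

With k distinct letters already seen, the next new one takes an expected 25/(25-k) keystrokes.
Sum over k = 8,...,24: E = 25/17 + 25/16 + 25/15 + ... + 25/2 + 25/1 = 85.989.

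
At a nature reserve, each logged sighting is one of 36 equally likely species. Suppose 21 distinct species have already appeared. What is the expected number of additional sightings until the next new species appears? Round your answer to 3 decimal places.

The number of sightings until the next new species is geometric with success probability 15/36, so its mean is 36/15.
E = 36/15 = 2.4000.

2.400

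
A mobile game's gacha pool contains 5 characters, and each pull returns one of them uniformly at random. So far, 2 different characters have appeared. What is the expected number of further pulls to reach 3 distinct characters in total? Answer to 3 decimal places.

The wait to go from k to k+1 distinct characters is geometric with mean 5/(5-k).
Only the k = 2 term is needed: E = 5/3 = 1.6667.

1.667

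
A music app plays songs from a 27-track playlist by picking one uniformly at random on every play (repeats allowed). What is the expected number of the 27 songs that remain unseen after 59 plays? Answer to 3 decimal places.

For each song, P(unseen after 59) = (26/27)^59 = 0.1079.
By linearity of expectation, E[unseen] = 27·(26/27)^59 = 2.9129.

2.913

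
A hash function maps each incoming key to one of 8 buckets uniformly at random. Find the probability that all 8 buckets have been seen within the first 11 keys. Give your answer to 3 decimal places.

0.056

Let A_i be the event that bucket i is missing after 11 keys. By inclusion–exclusion on the A_i,
P(all seen) = Σ_{j=0}^{8} (-1)^j C(8,j)((8-j)/8)^11
= 1.0000 - 1.8415 + 1.1826 - 0.3183 + 0.0342 - 0.0012 + 0.0000 - 0.0000 + 0.0000
= 0.0558.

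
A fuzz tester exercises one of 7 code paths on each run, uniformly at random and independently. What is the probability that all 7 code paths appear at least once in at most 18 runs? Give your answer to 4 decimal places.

By inclusion–exclusion over which code paths are missing,
P(all seen) = Σ_{j=0}^{7} (-1)^j C(7,j)((7-j)/7)^18
= 1.00000 - 0.43657 + 0.04919 - 0.00148 + 0.00001 - 0.00000 + 0.00000 - 0.00000
= 0.61115.

0.6112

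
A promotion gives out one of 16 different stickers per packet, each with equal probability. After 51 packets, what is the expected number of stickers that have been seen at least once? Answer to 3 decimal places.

15.405

For each sticker, P(seen in 51 packets) = 1 - (15/16)^51 = 0.9628.
By linearity of expectation, E[distinct seen] = 16·(1 - (15/16)^51) = 15.4048.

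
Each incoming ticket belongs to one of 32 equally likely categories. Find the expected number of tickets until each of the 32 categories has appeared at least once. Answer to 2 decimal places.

129.87

Split into phases: going from k distinct to k+1 distinct takes on average 32/(32-k) tickets.
E[T] = 32/32 + 32/31 + 32/30 + ... + 32/2 + 32/1 = 32·H_{32}.
H_{32} = 4.058, so E[T] = 129.872.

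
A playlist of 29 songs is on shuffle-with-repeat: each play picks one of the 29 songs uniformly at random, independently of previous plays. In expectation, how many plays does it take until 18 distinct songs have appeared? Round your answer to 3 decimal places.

27.312

Going from k to k+1 distinct takes a geometric number of plays with mean 29/(29-k).
Sum over k = 0,...,17: E = 29/29 + 29/28 + 29/27 + ... + 29/13 + 29/12 = 27.3115.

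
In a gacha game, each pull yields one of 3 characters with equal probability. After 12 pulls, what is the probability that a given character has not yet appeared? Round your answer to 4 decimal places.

0.0077

On each pull the fixed character fails to appear with probability 2/3.
P(still missing after 12) = (2/3)^12 = 0.00771.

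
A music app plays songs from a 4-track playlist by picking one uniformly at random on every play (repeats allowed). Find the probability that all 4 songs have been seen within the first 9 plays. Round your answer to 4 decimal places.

By inclusion–exclusion over which songs are missing,
P(all seen) = Σ_{j=0}^{4} (-1)^j C(4,j)((4-j)/4)^9
= 1.00000 - 0.30034 + 0.01172 - 0.00002 + 0.00000
= 0.71136.

0.7114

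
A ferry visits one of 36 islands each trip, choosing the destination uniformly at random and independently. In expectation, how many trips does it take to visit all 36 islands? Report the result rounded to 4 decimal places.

150.2841

Split into phases: going from k distinct to k+1 distinct takes on average 36/(36-k) trips.
E[T] = 36/36 + 36/35 + 36/34 + ... + 36/2 + 36/1 = 36·H_{36}.
H_{36} = 4.17456, so E[T] = 150.28413.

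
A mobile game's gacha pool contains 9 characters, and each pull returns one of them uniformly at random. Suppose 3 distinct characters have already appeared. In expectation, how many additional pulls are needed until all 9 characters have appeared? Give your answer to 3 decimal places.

The wait to go from k to k+1 distinct characters is geometric with mean 9/(9-k).
Sum over k = 3,...,8: E = 9/6 + 9/5 + 9/4 + 9/3 + 9/2 + 9/1 = 22.0500.

22.050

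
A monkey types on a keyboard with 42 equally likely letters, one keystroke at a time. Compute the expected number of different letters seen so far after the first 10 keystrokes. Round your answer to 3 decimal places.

8.994

For each letter, P(seen in 10 keystrokes) = 1 - (41/42)^10 = 0.2141.
By linearity of expectation, E[distinct seen] = 42·(1 - (41/42)^10) = 8.9938.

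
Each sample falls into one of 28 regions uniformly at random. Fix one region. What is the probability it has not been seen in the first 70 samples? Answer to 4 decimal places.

0.0784

Each sample misses the fixed region with probability (28-1)/28 = 27/28, independently.
P(still missing after 70) = (27/28)^70 = 0.07842.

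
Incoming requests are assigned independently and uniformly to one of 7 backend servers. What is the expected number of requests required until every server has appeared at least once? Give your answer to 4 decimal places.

18.1500

The wait to go from k to k+1 distinct servers is geometric with mean 7/(7-k).
E[T] = 7/7 + 7/6 + 7/5 + ... + 7/2 + 7/1 = 7·H_{7}.
H_{7} = 2.59286, so E[T] = 18.15000.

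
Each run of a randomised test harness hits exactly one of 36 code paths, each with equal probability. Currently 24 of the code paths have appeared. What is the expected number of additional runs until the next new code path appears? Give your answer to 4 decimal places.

Each run yields a new code path with probability (36-24)/36 = 12/36, so the wait is geometric with mean 36/12.
E = 36/12 = 3.00000.

3.0000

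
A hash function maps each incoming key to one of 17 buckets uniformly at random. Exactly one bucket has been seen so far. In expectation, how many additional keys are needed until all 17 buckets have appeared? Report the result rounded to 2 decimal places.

57.47

With k distinct buckets already seen, the next new one takes an expected 17/(17-k) keys.
Sum over k = 1,...,16: E = 17/16 + 17/15 + 17/14 + ... + 17/2 + 17/1 = 57.472.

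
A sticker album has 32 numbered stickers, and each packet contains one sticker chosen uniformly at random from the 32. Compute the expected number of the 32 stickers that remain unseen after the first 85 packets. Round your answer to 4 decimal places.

2.1535

For each sticker, P(unseen after 85) = (31/32)^85 = 0.06730.
By linearity of expectation, E[unseen] = 32·(31/32)^85 = 2.15350.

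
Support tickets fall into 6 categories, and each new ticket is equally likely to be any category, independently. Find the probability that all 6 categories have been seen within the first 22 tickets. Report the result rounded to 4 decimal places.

0.8933

By inclusion–exclusion over which categories are missing,
P(all seen) = Σ_{j=0}^{6} (-1)^j C(6,j)((6-j)/6)^22
= 1.00000 - 0.10868 + 0.00200 - 0.00000 + 0.00000 - 0.00000 + 0.00000
= 0.89332.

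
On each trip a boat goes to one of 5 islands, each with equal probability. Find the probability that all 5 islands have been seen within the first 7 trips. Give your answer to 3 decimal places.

0.215

By inclusion–exclusion over which islands are missing,
P(all seen) = Σ_{j=0}^{5} (-1)^j C(5,j)((5-j)/5)^7
= 1.0000 - 1.0486 + 0.2799 - 0.0164 + 0.0001 - 0.0000
= 0.2150.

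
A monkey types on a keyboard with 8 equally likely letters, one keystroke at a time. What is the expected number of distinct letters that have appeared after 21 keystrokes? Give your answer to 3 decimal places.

For each letter, P(seen in 21 keystrokes) = 1 - (7/8)^21 = 0.9394.
By linearity of expectation, E[distinct seen] = 8·(1 - (7/8)^21) = 7.5155.

7.516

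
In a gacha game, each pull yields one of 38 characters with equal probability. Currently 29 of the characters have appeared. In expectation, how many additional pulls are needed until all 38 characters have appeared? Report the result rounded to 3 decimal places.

107.501

From k distinct to k+1 distinct takes on average 38/(38-k) pulls.
Sum over k = 29,...,37: E = 38/9 + 38/8 + 38/7 + ... + 38/2 + 38/1 = 107.5008.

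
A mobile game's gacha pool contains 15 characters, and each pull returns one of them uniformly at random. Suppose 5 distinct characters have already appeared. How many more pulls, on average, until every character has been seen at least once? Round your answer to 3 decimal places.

From k distinct to k+1 distinct takes on average 15/(15-k) pulls.
Sum over k = 5,...,14: E = 15/10 + 15/9 + 15/8 + ... + 15/2 + 15/1 = 43.9345.

43.935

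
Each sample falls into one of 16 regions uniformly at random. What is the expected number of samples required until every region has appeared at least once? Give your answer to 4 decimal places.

54.0917

The wait to go from k to k+1 distinct regions is geometric with mean 16/(16-k).
E[T] = 16/16 + 16/15 + 16/14 + ... + 16/2 + 16/1 = 16·H_{16}.
H_{16} = 3.38073, so E[T] = 54.09166.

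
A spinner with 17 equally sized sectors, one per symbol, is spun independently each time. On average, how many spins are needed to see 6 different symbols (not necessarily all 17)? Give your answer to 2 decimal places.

With k distinct symbols already seen, the next new one arrives after an expected 17/(17-k) spins.
Sum over k = 0,...,5: E = 17/17 + 17/16 + 17/15 + 17/14 + 17/13 + 17/12 = 7.134.

7.13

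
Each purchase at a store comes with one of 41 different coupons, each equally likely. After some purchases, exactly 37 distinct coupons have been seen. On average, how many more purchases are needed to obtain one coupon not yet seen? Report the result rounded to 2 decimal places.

The number of purchases until the next new coupon is geometric with success probability 4/41, so its mean is 41/4.
E = 41/4 = 10.250.

10.25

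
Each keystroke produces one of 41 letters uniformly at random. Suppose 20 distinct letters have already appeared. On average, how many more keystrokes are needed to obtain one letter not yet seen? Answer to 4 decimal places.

1.9524

The number of keystrokes until the next new letter is geometric with success probability 21/41, so its mean is 41/21.
E = 41/21 = 1.95238.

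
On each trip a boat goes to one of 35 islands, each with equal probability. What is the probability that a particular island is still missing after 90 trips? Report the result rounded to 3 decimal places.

Each trip misses the fixed island with probability (35-1)/35 = 34/35, independently.
P(still missing after 90) = (34/35)^90 = 0.0736.

0.074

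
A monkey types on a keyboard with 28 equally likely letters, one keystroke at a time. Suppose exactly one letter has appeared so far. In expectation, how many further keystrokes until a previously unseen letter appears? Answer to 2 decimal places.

1.04

The number of keystrokes until the next new letter is geometric with success probability 27/28, so its mean is 28/27.
E = 28/27 = 1.037.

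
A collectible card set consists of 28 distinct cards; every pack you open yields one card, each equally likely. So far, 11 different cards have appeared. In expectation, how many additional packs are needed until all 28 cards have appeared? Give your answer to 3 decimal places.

With k distinct cards already seen, the next new one takes an expected 28/(28-k) packs.
Sum over k = 11,...,27: E = 28/17 + 28/16 + 28/15 + ... + 28/2 + 28/1 = 96.3075.

96.307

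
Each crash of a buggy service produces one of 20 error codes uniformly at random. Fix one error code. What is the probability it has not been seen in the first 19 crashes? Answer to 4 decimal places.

On each crash the fixed error code fails to appear with probability 19/20.
P(still missing after 19) = (19/20)^19 = 0.37735.

0.3774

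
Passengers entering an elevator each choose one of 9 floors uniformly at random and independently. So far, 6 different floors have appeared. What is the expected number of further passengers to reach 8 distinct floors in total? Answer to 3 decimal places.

7.500

From k distinct to k+1 distinct takes on average 9/(9-k) passengers.
Sum over k = 6,...,7: E = 9/3 + 9/2 = 7.5000.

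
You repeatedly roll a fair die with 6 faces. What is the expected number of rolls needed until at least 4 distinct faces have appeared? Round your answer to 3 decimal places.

5.700

Going from k to k+1 distinct takes a geometric number of rolls with mean 6/(6-k).
Sum over k = 0,...,3: E = 6/6 + 6/5 + 6/4 + 6/3 = 5.7000.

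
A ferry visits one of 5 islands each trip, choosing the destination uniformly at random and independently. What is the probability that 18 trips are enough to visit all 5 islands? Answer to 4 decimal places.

0.9109

Let A_i be the event that island i is missing after 18 trips. By inclusion–exclusion on the A_i,
P(all seen) = Σ_{j=0}^{5} (-1)^j C(5,j)((5-j)/5)^18
= 1.00000 - 0.09007 + 0.00102 - 0.00000 + 0.00000 - 0.00000
= 0.91094.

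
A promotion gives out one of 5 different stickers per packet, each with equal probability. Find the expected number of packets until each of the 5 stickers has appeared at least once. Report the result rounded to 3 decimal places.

11.417

Split into phases: going from k distinct to k+1 distinct takes on average 5/(5-k) packets.
E[T] = 5/5 + 5/4 + 5/3 + 5/2 + 5/1 = 5·H_{5}.
H_{5} = 2.2833, so E[T] = 11.4167.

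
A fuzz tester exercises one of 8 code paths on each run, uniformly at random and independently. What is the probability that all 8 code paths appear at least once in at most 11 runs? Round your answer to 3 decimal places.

0.056

By inclusion–exclusion over which code paths are missing,
P(all seen) = Σ_{j=0}^{8} (-1)^j C(8,j)((8-j)/8)^11
= 1.0000 - 1.8415 + 1.1826 - 0.3183 + 0.0342 - 0.0012 + 0.0000 - 0.0000 + 0.0000
= 0.0558.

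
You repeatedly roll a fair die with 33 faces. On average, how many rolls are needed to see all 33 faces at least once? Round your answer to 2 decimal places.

134.93

The wait to go from k to k+1 distinct faces is geometric with mean 33/(33-k).
E[T] = 33/33 + 33/32 + 33/31 + ... + 33/2 + 33/1 = 33·H_{33}.
H_{33} = 4.089, so E[T] = 134.930.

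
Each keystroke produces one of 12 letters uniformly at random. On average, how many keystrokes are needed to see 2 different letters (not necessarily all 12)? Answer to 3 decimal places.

2.091

Going from k to k+1 distinct takes a geometric number of keystrokes with mean 12/(12-k).
Sum over k = 0,...,1: E = 12/12 + 12/11 = 2.0909.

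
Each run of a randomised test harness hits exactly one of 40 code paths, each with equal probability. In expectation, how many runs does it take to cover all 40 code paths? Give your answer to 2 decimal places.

171.14

Split into phases: going from k distinct to k+1 distinct takes on average 40/(40-k) runs.
E[T] = 40/40 + 40/39 + 40/38 + ... + 40/2 + 40/1 = 40·H_{40}.
H_{40} = 4.279, so E[T] = 171.142.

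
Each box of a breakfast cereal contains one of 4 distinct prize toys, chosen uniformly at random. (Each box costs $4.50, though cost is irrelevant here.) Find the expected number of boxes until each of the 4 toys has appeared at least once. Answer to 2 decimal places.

The wait to go from k to k+1 distinct toys is geometric with mean 4/(4-k).
E[T] = 4/4 + 4/3 + 4/2 + 4/1 = 4·H_{4}.
H_{4} = 2.083, so E[T] = 8.333.

8.33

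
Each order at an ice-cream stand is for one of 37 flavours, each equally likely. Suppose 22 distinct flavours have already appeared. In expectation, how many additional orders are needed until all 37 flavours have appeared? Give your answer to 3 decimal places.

122.774

With k distinct flavours already seen, the next new one takes an expected 37/(37-k) orders.
Sum over k = 22,...,36: E = 37/15 + 37/14 + 37/13 + ... + 37/2 + 37/1 = 122.7745.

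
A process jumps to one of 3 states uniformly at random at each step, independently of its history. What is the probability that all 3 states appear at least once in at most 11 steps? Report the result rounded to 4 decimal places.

0.9653

Let A_i be the event that state i is missing after 11 steps. By inclusion–exclusion on the A_i,
P(all seen) = Σ_{j=0}^{3} (-1)^j C(3,j)((3-j)/3)^11
= 1.00000 - 0.03468 + 0.00002 - 0.00000
= 0.96533.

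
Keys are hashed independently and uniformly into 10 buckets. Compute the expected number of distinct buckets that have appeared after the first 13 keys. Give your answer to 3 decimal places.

For each bucket, P(seen in 13 keys) = 1 - (9/10)^13 = 0.7458.
By linearity of expectation, E[distinct seen] = 10·(1 - (9/10)^13) = 7.4581.

7.458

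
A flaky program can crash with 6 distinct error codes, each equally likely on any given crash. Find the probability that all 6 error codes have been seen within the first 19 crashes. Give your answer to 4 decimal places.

0.8189

By inclusion–exclusion over which error codes are missing,
P(all seen) = Σ_{j=0}^{6} (-1)^j C(6,j)((6-j)/6)^19
= 1.00000 - 0.18781 + 0.00677 - 0.00004 + 0.00000 - 0.00000 + 0.00000
= 0.81892.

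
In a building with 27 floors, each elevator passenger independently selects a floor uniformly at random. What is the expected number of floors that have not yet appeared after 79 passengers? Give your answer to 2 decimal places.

For each floor, P(unseen after 79) = (26/27)^79 = 0.051.
By linearity of expectation, E[unseen] = 27·(26/27)^79 = 1.369.

1.37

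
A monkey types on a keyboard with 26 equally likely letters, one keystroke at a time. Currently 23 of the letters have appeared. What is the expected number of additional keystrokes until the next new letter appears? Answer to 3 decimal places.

Each keystroke yields a new letter with probability (26-23)/26 = 3/26, so the wait is geometric with mean 26/3.
E = 26/3 = 8.6667.

8.667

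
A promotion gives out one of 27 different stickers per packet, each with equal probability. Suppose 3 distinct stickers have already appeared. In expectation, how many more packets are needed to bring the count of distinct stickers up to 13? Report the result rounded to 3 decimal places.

With k distinct stickers already seen, the next new one takes an expected 27/(27-k) packets.
Sum over k = 3,...,12: E = 27/24 + 27/23 + 27/22 + ... + 27/16 + 27/15 = 14.1587.

14.159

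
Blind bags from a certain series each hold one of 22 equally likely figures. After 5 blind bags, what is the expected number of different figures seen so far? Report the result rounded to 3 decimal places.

For each figure, P(seen in 5 blind bags) = 1 - (21/22)^5 = 0.2075.
By linearity of expectation, E[distinct seen] = 22·(1 - (21/22)^5) = 4.5657.

4.566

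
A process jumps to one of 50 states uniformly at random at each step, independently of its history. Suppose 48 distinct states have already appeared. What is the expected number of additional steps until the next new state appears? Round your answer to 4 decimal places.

Each step yields a new state with probability (50-48)/50 = 2/50, so the wait is geometric with mean 50/2.
E = 50/2 = 25.00000.

25.0000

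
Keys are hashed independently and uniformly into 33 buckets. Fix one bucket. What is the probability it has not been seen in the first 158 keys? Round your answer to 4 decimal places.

0.0077

Each key misses the fixed bucket with probability (33-1)/33 = 32/33, independently.
P(still missing after 158) = (32/33)^158 = 0.00774.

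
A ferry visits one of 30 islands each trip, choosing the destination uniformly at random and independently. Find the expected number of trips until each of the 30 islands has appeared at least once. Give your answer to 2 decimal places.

Split into phases: going from k distinct to k+1 distinct takes on average 30/(30-k) trips.
E[T] = 30/30 + 30/29 + 30/28 + ... + 30/2 + 30/1 = 30·H_{30}.
H_{30} = 3.995, so E[T] = 119.850.

119.85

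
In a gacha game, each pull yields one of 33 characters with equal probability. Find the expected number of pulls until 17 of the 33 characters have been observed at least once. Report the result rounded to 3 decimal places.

23.366

Going from k to k+1 distinct takes a geometric number of pulls with mean 33/(33-k).
Sum over k = 0,...,16: E = 33/33 + 33/32 + 33/31 + ... + 33/18 + 33/17 = 23.3663.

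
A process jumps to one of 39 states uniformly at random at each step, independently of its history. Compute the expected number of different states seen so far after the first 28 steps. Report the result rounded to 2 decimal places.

For each state, P(seen in 28 steps) = 1 - (38/39)^28 = 0.517.
By linearity of expectation, E[distinct seen] = 39·(1 - (38/39)^28) = 20.155.

20.15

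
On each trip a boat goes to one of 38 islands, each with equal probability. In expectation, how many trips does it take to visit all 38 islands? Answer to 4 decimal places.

Split into phases: going from k distinct to k+1 distinct takes on average 38/(38-k) trips.
E[T] = 38/38 + 38/37 + 38/36 + ... + 38/2 + 38/1 = 38·H_{38}.
H_{38} = 4.22790, so E[T] = 160.66028.

160.6603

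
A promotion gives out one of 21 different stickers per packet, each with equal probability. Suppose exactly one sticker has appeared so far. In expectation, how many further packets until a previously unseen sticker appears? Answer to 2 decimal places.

The number of packets until the next new sticker is geometric with success probability 20/21, so its mean is 21/20.
E = 21/20 = 1.050.

1.05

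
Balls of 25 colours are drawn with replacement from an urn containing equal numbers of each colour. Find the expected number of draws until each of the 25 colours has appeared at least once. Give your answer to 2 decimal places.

Split into phases: going from k distinct to k+1 distinct takes on average 25/(25-k) draws.
E[T] = 25/25 + 25/24 + 25/23 + ... + 25/2 + 25/1 = 25·H_{25}.
H_{25} = 3.816, so E[T] = 95.399.

95.40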